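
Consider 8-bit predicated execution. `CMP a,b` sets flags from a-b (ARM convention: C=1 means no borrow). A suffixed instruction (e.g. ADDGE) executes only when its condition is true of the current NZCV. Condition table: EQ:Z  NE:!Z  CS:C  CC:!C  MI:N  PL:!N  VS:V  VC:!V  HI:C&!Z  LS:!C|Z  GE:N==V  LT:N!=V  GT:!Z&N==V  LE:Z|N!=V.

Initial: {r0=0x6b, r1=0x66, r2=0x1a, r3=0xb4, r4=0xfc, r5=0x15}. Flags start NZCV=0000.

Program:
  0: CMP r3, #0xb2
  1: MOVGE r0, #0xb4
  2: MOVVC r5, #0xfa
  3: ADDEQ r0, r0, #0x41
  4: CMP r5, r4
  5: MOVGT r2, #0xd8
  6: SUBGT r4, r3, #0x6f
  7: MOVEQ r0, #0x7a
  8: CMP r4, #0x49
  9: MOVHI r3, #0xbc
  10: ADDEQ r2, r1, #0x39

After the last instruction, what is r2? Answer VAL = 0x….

0: ✓ CMP  NZCV=0010
1: ✓ MOVGE  r0←0xb4
2: ✓ MOVVC  r5←0xfa
3: · ADDEQ
4: ✓ CMP  NZCV=1000
5: · MOVGT
6: · SUBGT
7: · MOVEQ
8: ✓ CMP  NZCV=1010
9: ✓ MOVHI  r3←0xbc
10: · ADDEQ

VAL = 0x1a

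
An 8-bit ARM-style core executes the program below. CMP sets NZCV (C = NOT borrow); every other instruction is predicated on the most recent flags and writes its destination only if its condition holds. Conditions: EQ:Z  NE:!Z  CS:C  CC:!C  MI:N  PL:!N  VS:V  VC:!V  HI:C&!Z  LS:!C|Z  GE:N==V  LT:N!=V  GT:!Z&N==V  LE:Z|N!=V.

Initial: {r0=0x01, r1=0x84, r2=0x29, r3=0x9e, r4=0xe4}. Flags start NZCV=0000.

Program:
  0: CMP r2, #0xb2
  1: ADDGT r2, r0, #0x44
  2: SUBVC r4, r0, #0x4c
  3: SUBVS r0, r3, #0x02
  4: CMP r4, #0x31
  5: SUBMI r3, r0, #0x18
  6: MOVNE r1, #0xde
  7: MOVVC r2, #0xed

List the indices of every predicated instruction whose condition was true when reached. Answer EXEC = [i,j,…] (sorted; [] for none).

[0] flags=0000 → (cmp)
[1] flags=0000 GT?T → r2=0x45
[2] flags=0000 VC?T → r4=0xb5
[3] flags=0000 VS?F → skip
[4] flags=1010 → (cmp)
[5] flags=1010 MI?T → r3=0xe9
[6] flags=1010 NE?T → r1=0xde
[7] flags=1010 VC?T → r2=0xed

EXEC = [1,2,5,6,7]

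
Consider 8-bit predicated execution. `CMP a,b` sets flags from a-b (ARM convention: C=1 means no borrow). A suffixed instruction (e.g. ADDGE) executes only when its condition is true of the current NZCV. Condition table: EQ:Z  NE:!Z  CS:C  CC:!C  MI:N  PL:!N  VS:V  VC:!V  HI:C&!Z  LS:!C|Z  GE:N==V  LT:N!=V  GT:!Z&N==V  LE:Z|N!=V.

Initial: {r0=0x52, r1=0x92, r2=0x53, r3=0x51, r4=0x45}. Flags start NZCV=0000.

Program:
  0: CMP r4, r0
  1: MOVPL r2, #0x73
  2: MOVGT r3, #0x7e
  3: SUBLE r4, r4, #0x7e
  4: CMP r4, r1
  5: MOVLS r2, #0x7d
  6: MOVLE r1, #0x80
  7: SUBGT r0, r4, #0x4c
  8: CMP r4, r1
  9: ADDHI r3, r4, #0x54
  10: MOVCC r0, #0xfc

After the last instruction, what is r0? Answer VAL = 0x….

[0] flags=1000 → (cmp)
[1] flags=1000 PL?F → skip
[2] flags=1000 GT?F → skip
[3] flags=1000 LE?T → r4=0xc7
[4] flags=0010 → (cmp)
[5] flags=0010 LS?F → skip
[6] flags=0010 LE?F → skip
[7] flags=0010 GT?T → r0=0x7b
[8] flags=0010 → (cmp)
[9] flags=0010 HI?T → r3=0x1b
[10] flags=0010 CC?F → skip

VAL = 0x7b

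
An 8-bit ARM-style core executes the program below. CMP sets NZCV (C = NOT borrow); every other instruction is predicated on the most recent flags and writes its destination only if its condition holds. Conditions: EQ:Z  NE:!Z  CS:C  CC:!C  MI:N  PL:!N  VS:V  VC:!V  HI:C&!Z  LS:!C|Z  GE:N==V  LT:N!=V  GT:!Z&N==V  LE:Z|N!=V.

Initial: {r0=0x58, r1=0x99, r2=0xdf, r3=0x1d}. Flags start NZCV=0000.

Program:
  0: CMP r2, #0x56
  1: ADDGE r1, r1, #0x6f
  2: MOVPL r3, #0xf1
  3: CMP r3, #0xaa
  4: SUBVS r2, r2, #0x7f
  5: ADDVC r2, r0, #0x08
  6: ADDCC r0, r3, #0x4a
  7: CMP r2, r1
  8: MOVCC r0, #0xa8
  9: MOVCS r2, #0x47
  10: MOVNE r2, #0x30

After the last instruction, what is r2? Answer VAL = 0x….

[0] flags=1010 → (cmp)
[1] flags=1010 GE?F → skip
[2] flags=1010 PL?F → skip
[3] flags=0000 → (cmp)
[4] flags=0000 VS?F → skip
[5] flags=0000 VC?T → r2=0x60
[6] flags=0000 CC?T → r0=0x67
[7] flags=1001 → (cmp)
[8] flags=1001 CC?T → r0=0xa8
[9] flags=1001 CS?F → skip
[10] flags=1001 NE?T → r2=0x30

VAL = 0x30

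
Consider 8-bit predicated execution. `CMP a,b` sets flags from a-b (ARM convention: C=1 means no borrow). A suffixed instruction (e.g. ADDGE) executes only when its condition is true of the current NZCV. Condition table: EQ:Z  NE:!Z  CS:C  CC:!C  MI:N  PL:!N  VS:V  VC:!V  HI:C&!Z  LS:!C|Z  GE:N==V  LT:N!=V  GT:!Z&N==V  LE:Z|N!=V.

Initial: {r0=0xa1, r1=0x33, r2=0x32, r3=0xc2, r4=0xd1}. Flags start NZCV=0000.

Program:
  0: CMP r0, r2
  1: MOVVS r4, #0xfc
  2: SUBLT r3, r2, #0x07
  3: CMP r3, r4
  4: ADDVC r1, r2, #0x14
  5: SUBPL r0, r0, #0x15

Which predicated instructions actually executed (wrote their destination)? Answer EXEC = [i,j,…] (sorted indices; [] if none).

EXEC = [1,2,4,5]

0: ✓ CMP  NZCV=0011
1: ✓ MOVVS  r4←0xfc
2: ✓ SUBLT  r3←0x2b
3: ✓ CMP  NZCV=0000
4: ✓ ADDVC  r1←0x46
5: ✓ SUBPL  r0←0x8c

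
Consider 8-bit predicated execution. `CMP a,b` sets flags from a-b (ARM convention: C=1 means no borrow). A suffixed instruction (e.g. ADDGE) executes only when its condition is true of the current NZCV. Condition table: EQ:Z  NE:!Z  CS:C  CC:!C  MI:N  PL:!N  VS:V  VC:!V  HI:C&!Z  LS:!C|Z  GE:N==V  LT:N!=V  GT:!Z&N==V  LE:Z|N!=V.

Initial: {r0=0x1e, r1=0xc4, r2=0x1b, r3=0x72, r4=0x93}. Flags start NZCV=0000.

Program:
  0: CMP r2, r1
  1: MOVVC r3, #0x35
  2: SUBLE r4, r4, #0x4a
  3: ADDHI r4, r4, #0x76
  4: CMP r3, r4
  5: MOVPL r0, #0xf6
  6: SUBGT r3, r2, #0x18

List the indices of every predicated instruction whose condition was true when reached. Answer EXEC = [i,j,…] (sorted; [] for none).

EXEC = [1,6]

[0] flags=0000 → (cmp)
[1] flags=0000 VC?T → r3=0x35
[2] flags=0000 LE?F → skip
[3] flags=0000 HI?F → skip
[4] flags=1001 → (cmp)
[5] flags=1001 PL?F → skip
[6] flags=1001 GT?T → r3=0x03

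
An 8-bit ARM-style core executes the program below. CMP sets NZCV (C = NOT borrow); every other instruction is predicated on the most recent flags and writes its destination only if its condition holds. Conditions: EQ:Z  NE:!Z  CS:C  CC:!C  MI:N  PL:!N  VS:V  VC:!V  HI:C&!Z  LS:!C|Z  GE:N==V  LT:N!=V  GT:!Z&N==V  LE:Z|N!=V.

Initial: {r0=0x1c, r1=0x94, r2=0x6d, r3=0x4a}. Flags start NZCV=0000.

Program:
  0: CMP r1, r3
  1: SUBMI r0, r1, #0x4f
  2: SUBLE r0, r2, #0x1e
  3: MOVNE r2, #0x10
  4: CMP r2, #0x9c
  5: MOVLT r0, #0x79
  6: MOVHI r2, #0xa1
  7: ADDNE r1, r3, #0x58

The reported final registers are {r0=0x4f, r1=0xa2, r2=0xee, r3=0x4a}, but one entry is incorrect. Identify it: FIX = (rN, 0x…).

[0] flags=0011 → (cmp)
[1] flags=0011 MI?F → skip
[2] flags=0011 LE?T → r0=0x4f
[3] flags=0011 NE?T → r2=0x10
[4] flags=0000 → (cmp)
[5] flags=0000 LT?F → skip
[6] flags=0000 HI?F → skip
[7] flags=0000 NE?T → r1=0xa2

FIX = (r2, 0x10)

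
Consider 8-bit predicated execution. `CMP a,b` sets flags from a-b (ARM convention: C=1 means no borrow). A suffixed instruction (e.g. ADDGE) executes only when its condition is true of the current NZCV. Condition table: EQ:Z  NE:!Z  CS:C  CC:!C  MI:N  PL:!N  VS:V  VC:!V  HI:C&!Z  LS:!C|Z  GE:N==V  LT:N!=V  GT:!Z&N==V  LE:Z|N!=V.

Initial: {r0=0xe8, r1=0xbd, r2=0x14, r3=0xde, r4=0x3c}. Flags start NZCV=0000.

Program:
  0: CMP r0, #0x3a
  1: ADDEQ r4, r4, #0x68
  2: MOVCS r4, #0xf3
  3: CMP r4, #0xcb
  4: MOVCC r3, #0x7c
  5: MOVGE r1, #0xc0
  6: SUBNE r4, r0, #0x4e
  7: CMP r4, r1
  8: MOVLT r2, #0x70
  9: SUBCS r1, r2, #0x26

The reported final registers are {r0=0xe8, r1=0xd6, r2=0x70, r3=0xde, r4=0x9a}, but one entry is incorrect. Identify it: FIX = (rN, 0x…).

FIX = (r1, 0xc0)

[0] flags=1010 → (cmp)
[1] flags=1010 EQ?F → skip
[2] flags=1010 CS?T → r4=0xf3
[3] flags=0010 → (cmp)
[4] flags=0010 CC?F → skip
[5] flags=0010 GE?T → r1=0xc0
[6] flags=0010 NE?T → r4=0x9a
[7] flags=1000 → (cmp)
[8] flags=1000 LT?T → r2=0x70
[9] flags=1000 CS?F → skip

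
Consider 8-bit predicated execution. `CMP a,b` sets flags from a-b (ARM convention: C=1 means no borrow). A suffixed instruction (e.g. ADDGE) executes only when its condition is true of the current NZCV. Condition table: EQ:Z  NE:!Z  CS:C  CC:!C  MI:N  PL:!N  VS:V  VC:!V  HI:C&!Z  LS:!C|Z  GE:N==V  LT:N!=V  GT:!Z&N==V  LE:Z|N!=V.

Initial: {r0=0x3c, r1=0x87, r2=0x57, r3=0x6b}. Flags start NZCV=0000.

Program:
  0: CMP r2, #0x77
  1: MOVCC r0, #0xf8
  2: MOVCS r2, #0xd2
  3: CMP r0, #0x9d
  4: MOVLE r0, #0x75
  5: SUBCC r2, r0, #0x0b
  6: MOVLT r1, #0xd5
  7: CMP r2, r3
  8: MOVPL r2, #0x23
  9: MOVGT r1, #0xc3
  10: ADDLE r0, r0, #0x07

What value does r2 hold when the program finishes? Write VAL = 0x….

[0] flags=1000 → (cmp)
[1] flags=1000 CC?T → r0=0xf8
[2] flags=1000 CS?F → skip
[3] flags=0010 → (cmp)
[4] flags=0010 LE?F → skip
[5] flags=0010 CC?F → skip
[6] flags=0010 LT?F → skip
[7] flags=1000 → (cmp)
[8] flags=1000 PL?F → skip
[9] flags=1000 GT?F → skip
[10] flags=1000 LE?T → r0=0xff

VAL = 0x57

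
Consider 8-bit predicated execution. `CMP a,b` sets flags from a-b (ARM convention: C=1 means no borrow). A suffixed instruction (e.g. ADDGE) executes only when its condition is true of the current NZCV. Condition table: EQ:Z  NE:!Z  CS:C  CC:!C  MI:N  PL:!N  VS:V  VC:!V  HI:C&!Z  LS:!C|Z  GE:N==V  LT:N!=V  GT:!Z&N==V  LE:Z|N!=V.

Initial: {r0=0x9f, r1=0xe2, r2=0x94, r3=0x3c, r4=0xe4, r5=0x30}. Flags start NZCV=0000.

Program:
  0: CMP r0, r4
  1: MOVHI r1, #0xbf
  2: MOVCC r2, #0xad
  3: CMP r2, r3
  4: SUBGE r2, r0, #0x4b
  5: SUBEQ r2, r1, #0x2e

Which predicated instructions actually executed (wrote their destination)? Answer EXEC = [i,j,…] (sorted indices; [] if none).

EXEC = [2]

0: ✓ CMP  NZCV=1000
1: · MOVHI
2: ✓ MOVCC  r2←0xad
3: ✓ CMP  NZCV=0011
4: · SUBGE
5: · SUBEQ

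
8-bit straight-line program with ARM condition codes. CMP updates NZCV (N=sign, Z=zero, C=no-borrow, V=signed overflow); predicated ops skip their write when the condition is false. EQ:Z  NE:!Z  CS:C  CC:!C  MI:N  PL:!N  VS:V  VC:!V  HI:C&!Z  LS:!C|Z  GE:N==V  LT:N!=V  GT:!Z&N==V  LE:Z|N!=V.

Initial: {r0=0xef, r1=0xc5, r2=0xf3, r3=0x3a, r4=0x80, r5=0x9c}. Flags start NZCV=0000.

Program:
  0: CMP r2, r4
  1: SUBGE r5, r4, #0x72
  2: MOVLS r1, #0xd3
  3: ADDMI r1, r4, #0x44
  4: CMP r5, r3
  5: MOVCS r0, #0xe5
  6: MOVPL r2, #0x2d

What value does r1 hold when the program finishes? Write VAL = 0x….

VAL = 0xc5

[0] flags=0010 → (cmp)
[1] flags=0010 GE?T → r5=0x0e
[2] flags=0010 LS?F → skip
[3] flags=0010 MI?F → skip
[4] flags=1000 → (cmp)
[5] flags=1000 CS?F → skip
[6] flags=1000 PL?F → skip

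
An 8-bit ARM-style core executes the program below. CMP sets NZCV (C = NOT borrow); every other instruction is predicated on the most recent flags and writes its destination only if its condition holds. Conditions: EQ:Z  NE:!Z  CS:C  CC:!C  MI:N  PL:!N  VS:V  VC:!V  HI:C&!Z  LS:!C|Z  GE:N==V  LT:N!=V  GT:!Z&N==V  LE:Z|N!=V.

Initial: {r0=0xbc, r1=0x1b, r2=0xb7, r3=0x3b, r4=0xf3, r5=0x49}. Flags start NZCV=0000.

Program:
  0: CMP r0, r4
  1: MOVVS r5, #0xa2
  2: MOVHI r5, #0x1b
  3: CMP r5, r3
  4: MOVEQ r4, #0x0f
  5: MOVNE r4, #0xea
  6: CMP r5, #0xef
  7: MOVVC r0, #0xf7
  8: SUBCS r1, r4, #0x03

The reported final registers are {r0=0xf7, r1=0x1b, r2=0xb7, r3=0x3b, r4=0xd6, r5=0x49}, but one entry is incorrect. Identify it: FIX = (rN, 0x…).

FIX = (r4, 0xea)

[0] flags=1000 → (cmp)
[1] flags=1000 VS?F → skip
[2] flags=1000 HI?F → skip
[3] flags=0010 → (cmp)
[4] flags=0010 EQ?F → skip
[5] flags=0010 NE?T → r4=0xea
[6] flags=0000 → (cmp)
[7] flags=0000 VC?T → r0=0xf7
[8] flags=0000 CS?F → skip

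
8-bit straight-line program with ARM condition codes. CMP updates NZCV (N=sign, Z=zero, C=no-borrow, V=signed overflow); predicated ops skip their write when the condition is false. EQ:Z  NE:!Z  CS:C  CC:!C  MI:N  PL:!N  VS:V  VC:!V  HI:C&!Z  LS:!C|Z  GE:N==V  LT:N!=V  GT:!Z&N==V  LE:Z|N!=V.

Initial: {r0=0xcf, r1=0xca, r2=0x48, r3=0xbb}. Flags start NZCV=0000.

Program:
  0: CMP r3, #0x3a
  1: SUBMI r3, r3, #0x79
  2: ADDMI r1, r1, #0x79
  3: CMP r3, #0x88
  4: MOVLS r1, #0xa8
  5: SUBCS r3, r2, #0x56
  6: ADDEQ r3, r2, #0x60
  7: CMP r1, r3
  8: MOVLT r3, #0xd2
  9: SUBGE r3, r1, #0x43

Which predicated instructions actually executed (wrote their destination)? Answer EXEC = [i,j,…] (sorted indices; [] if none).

[0] flags=1010 → (cmp)
[1] flags=1010 MI?T → r3=0x42
[2] flags=1010 MI?T → r1=0x43
[3] flags=1001 → (cmp)
[4] flags=1001 LS?T → r1=0xa8
[5] flags=1001 CS?F → skip
[6] flags=1001 EQ?F → skip
[7] flags=0011 → (cmp)
[8] flags=0011 LT?T → r3=0xd2
[9] flags=0011 GE?F → skip

EXEC = [1,2,4,8]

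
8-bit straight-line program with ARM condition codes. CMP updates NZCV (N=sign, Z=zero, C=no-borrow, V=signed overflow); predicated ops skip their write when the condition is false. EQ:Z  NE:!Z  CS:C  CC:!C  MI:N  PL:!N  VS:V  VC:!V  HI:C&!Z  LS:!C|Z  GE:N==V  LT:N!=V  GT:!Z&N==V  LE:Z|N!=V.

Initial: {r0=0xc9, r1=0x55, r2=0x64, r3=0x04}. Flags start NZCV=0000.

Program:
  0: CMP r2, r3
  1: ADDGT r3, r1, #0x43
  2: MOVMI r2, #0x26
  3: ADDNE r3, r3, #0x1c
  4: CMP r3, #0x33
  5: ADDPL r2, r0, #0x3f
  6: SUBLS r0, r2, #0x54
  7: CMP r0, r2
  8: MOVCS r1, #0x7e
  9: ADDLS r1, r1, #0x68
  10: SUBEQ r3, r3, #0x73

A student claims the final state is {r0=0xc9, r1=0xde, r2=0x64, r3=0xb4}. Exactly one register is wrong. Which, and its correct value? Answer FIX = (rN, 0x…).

FIX = (r1, 0x7e)

0: ✓ CMP  NZCV=0010
1: ✓ ADDGT  r3←0x98
2: · MOVMI
3: ✓ ADDNE  r3←0xb4
4: ✓ CMP  NZCV=1010
5: · ADDPL
6: · SUBLS
7: ✓ CMP  NZCV=0011
8: ✓ MOVCS  r1←0x7e
9: · ADDLS
10: · SUBEQ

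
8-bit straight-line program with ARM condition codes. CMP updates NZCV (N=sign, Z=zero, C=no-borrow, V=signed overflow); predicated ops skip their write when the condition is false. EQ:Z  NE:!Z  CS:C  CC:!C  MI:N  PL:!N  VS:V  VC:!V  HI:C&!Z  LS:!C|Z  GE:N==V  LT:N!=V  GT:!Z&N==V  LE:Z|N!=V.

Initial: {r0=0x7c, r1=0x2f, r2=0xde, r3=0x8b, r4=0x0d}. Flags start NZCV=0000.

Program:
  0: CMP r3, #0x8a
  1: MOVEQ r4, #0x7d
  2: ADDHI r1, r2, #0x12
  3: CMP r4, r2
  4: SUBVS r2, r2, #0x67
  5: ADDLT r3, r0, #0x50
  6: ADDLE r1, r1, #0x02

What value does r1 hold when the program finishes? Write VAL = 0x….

VAL = 0xf0

0: ✓ CMP  NZCV=0010
1: · MOVEQ
2: ✓ ADDHI  r1←0xf0
3: ✓ CMP  NZCV=0000
4: · SUBVS
5: · ADDLT
6: · ADDLE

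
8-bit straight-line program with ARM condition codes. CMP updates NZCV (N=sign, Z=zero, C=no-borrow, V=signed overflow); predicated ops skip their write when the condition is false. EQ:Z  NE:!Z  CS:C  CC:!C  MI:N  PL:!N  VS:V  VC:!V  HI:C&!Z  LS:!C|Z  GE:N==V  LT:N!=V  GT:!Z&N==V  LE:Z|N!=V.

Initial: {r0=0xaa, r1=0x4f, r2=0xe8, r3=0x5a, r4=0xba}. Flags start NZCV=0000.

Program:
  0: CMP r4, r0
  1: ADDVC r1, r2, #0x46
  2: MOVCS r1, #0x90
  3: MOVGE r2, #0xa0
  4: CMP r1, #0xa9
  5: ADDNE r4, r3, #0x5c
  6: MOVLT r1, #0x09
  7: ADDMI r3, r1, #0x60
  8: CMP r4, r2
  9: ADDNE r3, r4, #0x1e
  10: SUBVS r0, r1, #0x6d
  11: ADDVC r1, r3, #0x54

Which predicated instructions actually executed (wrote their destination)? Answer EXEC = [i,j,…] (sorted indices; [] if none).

0: ✓ CMP  NZCV=0010
1: ✓ ADDVC  r1←0x2e
2: ✓ MOVCS  r1←0x90
3: ✓ MOVGE  r2←0xa0
4: ✓ CMP  NZCV=1000
5: ✓ ADDNE  r4←0xb6
6: ✓ MOVLT  r1←0x09
7: ✓ ADDMI  r3←0x69
8: ✓ CMP  NZCV=0010
9: ✓ ADDNE  r3←0xd4
10: · SUBVS
11: ✓ ADDVC  r1←0x28

EXEC = [1,2,3,5,6,7,9,11]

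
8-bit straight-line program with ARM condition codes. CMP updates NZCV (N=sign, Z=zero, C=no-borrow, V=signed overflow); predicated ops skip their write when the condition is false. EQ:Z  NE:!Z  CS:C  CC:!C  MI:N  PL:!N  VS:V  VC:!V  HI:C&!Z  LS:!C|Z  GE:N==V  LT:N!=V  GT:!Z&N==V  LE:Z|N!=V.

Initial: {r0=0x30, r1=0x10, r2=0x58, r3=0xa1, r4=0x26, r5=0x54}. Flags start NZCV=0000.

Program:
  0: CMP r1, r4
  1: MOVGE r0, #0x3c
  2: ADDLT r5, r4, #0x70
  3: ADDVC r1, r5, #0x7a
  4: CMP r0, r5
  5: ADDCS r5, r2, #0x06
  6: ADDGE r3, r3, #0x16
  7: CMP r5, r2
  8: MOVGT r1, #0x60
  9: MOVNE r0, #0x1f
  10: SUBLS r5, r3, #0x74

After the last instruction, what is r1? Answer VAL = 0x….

[0] flags=1000 → (cmp)
[1] flags=1000 GE?F → skip
[2] flags=1000 LT?T → r5=0x96
[3] flags=1000 VC?T → r1=0x10
[4] flags=1001 → (cmp)
[5] flags=1001 CS?F → skip
[6] flags=1001 GE?T → r3=0xb7
[7] flags=0011 → (cmp)
[8] flags=0011 GT?F → skip
[9] flags=0011 NE?T → r0=0x1f
[10] flags=0011 LS?F → skip

VAL = 0x10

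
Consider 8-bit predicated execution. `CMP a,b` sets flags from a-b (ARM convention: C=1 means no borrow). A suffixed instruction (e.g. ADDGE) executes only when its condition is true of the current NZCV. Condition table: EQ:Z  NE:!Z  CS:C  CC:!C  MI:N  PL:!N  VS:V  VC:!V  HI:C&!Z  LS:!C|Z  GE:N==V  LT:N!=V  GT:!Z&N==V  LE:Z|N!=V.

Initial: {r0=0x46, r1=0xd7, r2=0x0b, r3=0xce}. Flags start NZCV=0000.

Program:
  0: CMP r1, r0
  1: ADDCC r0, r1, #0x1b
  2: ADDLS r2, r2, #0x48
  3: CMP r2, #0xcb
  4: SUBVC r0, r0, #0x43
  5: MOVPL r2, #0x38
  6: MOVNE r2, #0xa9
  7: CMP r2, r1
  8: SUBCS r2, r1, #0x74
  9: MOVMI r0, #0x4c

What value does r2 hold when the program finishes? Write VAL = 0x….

0: ✓ CMP  NZCV=1010
1: · ADDCC
2: · ADDLS
3: ✓ CMP  NZCV=0000
4: ✓ SUBVC  r0←0x03
5: ✓ MOVPL  r2←0x38
6: ✓ MOVNE  r2←0xa9
7: ✓ CMP  NZCV=1000
8: · SUBCS
9: ✓ MOVMI  r0←0x4c

VAL = 0xa9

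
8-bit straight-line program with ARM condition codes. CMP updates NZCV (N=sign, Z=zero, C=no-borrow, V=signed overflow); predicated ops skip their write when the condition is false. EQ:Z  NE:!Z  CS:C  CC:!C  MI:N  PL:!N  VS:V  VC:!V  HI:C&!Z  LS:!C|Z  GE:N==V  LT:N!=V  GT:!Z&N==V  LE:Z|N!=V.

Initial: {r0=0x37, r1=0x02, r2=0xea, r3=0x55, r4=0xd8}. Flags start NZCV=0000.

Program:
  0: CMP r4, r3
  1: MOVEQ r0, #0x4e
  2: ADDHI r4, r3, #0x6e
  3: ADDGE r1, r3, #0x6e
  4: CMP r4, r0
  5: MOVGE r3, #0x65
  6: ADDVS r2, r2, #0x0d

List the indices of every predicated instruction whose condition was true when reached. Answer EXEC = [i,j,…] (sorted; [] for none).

0: ✓ CMP  NZCV=1010
1: · MOVEQ
2: ✓ ADDHI  r4←0xc3
3: · ADDGE
4: ✓ CMP  NZCV=1010
5: · MOVGE
6: · ADDVS

EXEC = [2]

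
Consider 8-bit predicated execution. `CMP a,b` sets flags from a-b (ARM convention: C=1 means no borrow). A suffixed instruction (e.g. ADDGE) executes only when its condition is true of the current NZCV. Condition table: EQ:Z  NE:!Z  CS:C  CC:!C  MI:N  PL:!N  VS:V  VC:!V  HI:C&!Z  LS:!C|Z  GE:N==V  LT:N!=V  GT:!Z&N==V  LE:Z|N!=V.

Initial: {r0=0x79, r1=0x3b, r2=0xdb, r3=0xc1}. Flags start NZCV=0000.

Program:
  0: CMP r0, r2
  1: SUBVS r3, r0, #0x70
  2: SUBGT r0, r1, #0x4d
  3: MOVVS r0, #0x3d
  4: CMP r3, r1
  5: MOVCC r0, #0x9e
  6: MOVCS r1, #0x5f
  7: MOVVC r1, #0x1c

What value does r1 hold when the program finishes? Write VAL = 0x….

VAL = 0x1c

[0] flags=1001 → (cmp)
[1] flags=1001 VS?T → r3=0x09
[2] flags=1001 GT?T → r0=0xee
[3] flags=1001 VS?T → r0=0x3d
[4] flags=1000 → (cmp)
[5] flags=1000 CC?T → r0=0x9e
[6] flags=1000 CS?F → skip
[7] flags=1000 VC?T → r1=0x1c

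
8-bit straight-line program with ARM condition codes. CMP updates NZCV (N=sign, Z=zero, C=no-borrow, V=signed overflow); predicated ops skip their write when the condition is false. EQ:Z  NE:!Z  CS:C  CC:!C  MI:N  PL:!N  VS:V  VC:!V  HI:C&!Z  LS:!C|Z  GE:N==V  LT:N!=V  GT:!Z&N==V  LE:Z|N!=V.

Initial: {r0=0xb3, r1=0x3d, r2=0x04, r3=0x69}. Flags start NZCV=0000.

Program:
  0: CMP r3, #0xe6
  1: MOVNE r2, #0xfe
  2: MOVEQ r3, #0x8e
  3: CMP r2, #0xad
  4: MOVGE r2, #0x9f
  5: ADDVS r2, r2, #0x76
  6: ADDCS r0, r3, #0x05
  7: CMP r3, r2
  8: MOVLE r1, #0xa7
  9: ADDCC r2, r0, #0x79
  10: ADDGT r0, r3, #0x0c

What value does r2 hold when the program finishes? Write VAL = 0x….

[0] flags=1001 → (cmp)
[1] flags=1001 NE?T → r2=0xfe
[2] flags=1001 EQ?F → skip
[3] flags=0010 → (cmp)
[4] flags=0010 GE?T → r2=0x9f
[5] flags=0010 VS?F → skip
[6] flags=0010 CS?T → r0=0x6e
[7] flags=1001 → (cmp)
[8] flags=1001 LE?F → skip
[9] flags=1001 CC?T → r2=0xe7
[10] flags=1001 GT?T → r0=0x75

VAL = 0xe7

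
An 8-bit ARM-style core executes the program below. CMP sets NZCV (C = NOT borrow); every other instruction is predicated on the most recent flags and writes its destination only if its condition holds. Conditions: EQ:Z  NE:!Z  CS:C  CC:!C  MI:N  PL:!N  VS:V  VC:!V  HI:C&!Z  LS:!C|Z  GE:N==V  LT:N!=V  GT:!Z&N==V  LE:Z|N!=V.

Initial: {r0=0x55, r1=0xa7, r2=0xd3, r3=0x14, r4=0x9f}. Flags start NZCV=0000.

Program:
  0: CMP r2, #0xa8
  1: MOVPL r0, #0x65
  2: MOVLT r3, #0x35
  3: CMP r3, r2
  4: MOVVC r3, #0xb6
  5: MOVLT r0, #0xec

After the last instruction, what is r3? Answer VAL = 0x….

VAL = 0xb6

[0] flags=0010 → (cmp)
[1] flags=0010 PL?T → r0=0x65
[2] flags=0010 LT?F → skip
[3] flags=0000 → (cmp)
[4] flags=0000 VC?T → r3=0xb6
[5] flags=0000 LT?F → skip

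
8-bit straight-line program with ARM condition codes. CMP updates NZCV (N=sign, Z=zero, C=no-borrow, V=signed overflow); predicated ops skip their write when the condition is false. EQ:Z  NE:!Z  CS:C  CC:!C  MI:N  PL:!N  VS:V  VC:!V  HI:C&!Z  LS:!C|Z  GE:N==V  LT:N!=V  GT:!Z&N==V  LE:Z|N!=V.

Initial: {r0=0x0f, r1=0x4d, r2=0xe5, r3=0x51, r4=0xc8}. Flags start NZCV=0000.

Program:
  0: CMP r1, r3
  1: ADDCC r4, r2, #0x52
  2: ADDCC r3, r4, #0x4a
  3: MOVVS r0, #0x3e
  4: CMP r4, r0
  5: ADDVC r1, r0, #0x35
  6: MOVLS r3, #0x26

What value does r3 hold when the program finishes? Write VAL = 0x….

VAL = 0x81

0: ✓ CMP  NZCV=1000
1: ✓ ADDCC  r4←0x37
2: ✓ ADDCC  r3←0x81
3: · MOVVS
4: ✓ CMP  NZCV=0010
5: ✓ ADDVC  r1←0x44
6: · MOVLS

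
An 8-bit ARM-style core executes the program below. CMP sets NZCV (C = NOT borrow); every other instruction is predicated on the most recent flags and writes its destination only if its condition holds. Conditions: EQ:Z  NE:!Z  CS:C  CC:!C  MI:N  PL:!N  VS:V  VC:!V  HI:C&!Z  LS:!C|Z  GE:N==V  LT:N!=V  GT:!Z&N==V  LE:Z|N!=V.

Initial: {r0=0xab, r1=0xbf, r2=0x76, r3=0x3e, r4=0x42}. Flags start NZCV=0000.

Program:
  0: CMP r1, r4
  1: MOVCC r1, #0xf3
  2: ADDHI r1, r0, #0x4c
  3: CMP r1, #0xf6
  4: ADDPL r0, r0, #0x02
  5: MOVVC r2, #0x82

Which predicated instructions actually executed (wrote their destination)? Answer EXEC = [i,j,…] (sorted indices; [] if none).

EXEC = [2,4,5]

0: ✓ CMP  NZCV=0011
1: · MOVCC
2: ✓ ADDHI  r1←0xf7
3: ✓ CMP  NZCV=0010
4: ✓ ADDPL  r0←0xad
5: ✓ MOVVC  r2←0x82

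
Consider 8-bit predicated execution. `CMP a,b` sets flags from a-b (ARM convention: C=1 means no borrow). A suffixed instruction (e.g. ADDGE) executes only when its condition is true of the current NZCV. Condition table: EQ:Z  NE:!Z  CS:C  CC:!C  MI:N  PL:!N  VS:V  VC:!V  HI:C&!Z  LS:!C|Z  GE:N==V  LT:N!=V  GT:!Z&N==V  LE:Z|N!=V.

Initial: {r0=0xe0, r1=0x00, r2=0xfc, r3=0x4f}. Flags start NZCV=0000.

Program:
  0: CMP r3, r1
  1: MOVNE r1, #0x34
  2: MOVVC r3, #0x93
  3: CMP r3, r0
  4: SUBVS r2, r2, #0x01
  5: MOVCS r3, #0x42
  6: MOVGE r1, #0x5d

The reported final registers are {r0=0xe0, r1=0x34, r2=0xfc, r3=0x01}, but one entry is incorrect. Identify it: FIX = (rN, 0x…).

[0] flags=0010 → (cmp)
[1] flags=0010 NE?T → r1=0x34
[2] flags=0010 VC?T → r3=0x93
[3] flags=1000 → (cmp)
[4] flags=1000 VS?F → skip
[5] flags=1000 CS?F → skip
[6] flags=1000 GE?F → skip

FIX = (r3, 0x93)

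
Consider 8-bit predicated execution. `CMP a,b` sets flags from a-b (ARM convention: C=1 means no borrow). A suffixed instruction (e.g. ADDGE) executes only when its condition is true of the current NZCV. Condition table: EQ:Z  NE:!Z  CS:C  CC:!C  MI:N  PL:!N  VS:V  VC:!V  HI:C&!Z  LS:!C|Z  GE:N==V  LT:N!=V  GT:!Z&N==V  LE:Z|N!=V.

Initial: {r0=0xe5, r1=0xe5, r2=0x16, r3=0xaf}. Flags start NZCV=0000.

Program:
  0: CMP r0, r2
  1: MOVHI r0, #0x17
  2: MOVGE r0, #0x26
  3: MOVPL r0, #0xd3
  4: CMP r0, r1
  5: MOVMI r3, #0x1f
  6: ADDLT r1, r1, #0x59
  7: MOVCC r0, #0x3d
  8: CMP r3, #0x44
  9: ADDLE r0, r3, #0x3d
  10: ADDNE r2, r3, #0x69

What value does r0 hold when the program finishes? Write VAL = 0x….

0: ✓ CMP  NZCV=1010
1: ✓ MOVHI  r0←0x17
2: · MOVGE
3: · MOVPL
4: ✓ CMP  NZCV=0000
5: · MOVMI
6: · ADDLT
7: ✓ MOVCC  r0←0x3d
8: ✓ CMP  NZCV=0011
9: ✓ ADDLE  r0←0xec
10: ✓ ADDNE  r2←0x18

VAL = 0xec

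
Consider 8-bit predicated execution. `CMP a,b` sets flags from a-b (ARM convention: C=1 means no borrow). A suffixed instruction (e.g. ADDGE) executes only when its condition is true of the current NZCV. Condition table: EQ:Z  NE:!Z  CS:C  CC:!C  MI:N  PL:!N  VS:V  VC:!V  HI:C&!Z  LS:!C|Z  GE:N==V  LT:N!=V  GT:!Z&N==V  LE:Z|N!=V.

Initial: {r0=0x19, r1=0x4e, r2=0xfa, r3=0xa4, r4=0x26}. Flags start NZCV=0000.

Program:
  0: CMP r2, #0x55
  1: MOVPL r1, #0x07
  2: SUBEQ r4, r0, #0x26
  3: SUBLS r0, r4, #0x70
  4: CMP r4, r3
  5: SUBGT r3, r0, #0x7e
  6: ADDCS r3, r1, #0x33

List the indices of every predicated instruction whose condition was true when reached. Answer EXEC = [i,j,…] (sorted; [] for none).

EXEC = [5]

0: ✓ CMP  NZCV=1010
1: · MOVPL
2: · SUBEQ
3: · SUBLS
4: ✓ CMP  NZCV=1001
5: ✓ SUBGT  r3←0x9b
6: · ADDCS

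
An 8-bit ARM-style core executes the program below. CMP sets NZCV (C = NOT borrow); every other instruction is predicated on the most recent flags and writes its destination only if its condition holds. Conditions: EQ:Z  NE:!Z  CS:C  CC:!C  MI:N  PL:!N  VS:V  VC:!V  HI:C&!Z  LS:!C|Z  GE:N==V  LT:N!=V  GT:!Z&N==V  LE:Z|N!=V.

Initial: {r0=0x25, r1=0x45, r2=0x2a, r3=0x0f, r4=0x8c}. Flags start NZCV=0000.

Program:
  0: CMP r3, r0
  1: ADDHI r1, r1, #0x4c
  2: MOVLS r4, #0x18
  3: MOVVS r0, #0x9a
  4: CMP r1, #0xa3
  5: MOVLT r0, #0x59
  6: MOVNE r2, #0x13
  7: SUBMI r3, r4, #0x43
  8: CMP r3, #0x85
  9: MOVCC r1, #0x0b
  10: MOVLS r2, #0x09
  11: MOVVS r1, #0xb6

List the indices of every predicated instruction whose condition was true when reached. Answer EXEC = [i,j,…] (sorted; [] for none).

EXEC = [2,6,7]

[0] flags=1000 → (cmp)
[1] flags=1000 HI?F → skip
[2] flags=1000 LS?T → r4=0x18
[3] flags=1000 VS?F → skip
[4] flags=1001 → (cmp)
[5] flags=1001 LT?F → skip
[6] flags=1001 NE?T → r2=0x13
[7] flags=1001 MI?T → r3=0xd5
[8] flags=0010 → (cmp)
[9] flags=0010 CC?F → skip
[10] flags=0010 LS?F → skip
[11] flags=0010 VS?F → skip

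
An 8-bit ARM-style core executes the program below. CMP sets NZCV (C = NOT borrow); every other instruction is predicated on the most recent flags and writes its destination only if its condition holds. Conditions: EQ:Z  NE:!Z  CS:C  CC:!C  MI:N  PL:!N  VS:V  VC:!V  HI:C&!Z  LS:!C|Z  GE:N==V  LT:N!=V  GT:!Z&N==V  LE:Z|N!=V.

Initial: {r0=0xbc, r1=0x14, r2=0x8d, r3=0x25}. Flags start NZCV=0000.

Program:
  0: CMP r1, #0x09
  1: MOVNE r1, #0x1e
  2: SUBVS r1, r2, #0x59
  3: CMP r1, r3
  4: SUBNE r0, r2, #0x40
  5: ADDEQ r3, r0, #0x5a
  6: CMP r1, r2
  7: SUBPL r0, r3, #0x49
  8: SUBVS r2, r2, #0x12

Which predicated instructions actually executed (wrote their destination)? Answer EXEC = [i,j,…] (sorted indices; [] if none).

EXEC = [1,4,8]

0: ✓ CMP  NZCV=0010
1: ✓ MOVNE  r1←0x1e
2: · SUBVS
3: ✓ CMP  NZCV=1000
4: ✓ SUBNE  r0←0x4d
5: · ADDEQ
6: ✓ CMP  NZCV=1001
7: · SUBPL
8: ✓ SUBVS  r2←0x7b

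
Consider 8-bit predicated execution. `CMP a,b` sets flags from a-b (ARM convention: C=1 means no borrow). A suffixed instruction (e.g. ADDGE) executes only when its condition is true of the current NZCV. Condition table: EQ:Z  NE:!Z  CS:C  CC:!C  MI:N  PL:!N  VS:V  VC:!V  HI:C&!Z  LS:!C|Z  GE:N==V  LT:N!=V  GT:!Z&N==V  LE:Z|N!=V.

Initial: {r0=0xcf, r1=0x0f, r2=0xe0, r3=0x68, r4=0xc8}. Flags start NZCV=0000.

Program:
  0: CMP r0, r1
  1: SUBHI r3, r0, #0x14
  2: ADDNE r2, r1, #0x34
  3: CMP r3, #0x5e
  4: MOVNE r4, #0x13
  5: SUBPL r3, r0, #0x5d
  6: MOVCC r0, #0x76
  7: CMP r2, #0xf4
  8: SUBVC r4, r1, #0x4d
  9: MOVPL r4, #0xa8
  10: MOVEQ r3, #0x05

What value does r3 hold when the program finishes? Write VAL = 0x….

VAL = 0x72

0: ✓ CMP  NZCV=1010
1: ✓ SUBHI  r3←0xbb
2: ✓ ADDNE  r2←0x43
3: ✓ CMP  NZCV=0011
4: ✓ MOVNE  r4←0x13
5: ✓ SUBPL  r3←0x72
6: · MOVCC
7: ✓ CMP  NZCV=0000
8: ✓ SUBVC  r4←0xc2
9: ✓ MOVPL  r4←0xa8
10: · MOVEQ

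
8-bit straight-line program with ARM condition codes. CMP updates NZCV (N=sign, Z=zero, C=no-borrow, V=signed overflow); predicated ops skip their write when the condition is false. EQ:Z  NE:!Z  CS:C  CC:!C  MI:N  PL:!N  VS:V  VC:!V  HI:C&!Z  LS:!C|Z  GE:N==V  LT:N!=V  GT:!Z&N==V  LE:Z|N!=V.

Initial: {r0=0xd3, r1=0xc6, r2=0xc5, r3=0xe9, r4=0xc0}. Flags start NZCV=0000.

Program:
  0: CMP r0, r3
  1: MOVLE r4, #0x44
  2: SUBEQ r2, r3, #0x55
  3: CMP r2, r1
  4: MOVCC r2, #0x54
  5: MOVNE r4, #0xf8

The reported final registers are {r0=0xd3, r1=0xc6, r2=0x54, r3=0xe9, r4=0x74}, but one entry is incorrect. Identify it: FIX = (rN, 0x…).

0: ✓ CMP  NZCV=1000
1: ✓ MOVLE  r4←0x44
2: · SUBEQ
3: ✓ CMP  NZCV=1000
4: ✓ MOVCC  r2←0x54
5: ✓ MOVNE  r4←0xf8

FIX = (r4, 0xf8)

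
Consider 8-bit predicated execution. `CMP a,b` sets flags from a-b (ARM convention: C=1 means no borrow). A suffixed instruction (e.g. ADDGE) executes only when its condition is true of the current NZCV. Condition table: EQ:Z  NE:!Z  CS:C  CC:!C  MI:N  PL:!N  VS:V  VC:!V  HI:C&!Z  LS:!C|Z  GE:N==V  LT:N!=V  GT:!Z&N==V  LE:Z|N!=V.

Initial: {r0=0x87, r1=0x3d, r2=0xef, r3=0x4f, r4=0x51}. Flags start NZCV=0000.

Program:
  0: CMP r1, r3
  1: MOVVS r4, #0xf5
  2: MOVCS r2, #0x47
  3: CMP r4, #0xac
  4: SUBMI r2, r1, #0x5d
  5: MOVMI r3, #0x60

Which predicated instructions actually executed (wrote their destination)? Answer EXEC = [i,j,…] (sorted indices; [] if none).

0: ✓ CMP  NZCV=1000
1: · MOVVS
2: · MOVCS
3: ✓ CMP  NZCV=1001
4: ✓ SUBMI  r2←0xe0
5: ✓ MOVMI  r3←0x60

EXEC = [4,5]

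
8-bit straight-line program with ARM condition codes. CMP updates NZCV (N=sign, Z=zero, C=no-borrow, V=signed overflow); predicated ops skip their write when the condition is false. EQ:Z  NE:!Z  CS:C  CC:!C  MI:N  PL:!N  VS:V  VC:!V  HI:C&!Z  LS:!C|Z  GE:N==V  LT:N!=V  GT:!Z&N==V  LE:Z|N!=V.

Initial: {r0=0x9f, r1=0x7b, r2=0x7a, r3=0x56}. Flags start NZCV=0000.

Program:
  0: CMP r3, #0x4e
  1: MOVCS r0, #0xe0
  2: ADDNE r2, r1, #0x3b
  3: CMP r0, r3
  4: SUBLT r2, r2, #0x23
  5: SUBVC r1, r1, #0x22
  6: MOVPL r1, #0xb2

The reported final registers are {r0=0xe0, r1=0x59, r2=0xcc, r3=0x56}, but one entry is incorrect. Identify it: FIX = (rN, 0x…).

0: ✓ CMP  NZCV=0010
1: ✓ MOVCS  r0←0xe0
2: ✓ ADDNE  r2←0xb6
3: ✓ CMP  NZCV=1010
4: ✓ SUBLT  r2←0x93
5: ✓ SUBVC  r1←0x59
6: · MOVPL

FIX = (r2, 0x93)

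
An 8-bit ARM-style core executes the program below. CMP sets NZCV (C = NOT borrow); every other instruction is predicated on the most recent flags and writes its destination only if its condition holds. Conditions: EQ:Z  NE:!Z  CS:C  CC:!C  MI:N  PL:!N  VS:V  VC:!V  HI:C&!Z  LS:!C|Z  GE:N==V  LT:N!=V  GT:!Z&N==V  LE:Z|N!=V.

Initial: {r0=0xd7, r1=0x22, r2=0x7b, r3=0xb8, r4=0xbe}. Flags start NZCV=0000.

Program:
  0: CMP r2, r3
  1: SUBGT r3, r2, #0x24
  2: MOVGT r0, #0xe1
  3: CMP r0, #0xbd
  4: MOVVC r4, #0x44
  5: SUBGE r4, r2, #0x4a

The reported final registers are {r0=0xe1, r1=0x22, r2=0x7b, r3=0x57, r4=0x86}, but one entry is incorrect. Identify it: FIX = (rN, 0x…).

FIX = (r4, 0x31)

[0] flags=1001 → (cmp)
[1] flags=1001 GT?T → r3=0x57
[2] flags=1001 GT?T → r0=0xe1
[3] flags=0010 → (cmp)
[4] flags=0010 VC?T → r4=0x44
[5] flags=0010 GE?T → r4=0x31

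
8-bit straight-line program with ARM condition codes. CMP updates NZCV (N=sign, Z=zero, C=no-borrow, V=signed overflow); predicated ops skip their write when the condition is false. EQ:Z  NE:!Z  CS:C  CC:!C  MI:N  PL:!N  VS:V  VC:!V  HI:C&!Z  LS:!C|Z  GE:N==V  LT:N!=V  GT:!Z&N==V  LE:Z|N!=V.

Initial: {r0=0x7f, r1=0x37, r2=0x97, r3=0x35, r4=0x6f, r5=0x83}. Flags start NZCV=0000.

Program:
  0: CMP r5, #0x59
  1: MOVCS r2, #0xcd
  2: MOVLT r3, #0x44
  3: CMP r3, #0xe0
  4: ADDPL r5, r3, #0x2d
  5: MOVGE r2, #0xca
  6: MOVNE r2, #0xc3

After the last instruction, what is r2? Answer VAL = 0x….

[0] flags=0011 → (cmp)
[1] flags=0011 CS?T → r2=0xcd
[2] flags=0011 LT?T → r3=0x44
[3] flags=0000 → (cmp)
[4] flags=0000 PL?T → r5=0x71
[5] flags=0000 GE?T → r2=0xca
[6] flags=0000 NE?T → r2=0xc3

VAL = 0xc3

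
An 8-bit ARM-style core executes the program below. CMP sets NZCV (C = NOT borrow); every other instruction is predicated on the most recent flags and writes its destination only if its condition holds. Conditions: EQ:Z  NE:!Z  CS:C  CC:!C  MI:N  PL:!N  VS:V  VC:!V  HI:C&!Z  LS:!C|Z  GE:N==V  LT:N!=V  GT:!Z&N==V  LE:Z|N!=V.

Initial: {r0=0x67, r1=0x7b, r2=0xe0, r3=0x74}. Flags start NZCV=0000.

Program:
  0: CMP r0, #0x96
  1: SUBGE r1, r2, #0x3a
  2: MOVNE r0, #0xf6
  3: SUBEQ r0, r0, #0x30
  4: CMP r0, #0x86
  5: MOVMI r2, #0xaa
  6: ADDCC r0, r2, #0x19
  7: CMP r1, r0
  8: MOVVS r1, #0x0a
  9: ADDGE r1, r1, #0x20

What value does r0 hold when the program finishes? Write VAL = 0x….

VAL = 0xf6

0: ✓ CMP  NZCV=1001
1: ✓ SUBGE  r1←0xa6
2: ✓ MOVNE  r0←0xf6
3: · SUBEQ
4: ✓ CMP  NZCV=0010
5: · MOVMI
6: · ADDCC
7: ✓ CMP  NZCV=1000
8: · MOVVS
9: · ADDGE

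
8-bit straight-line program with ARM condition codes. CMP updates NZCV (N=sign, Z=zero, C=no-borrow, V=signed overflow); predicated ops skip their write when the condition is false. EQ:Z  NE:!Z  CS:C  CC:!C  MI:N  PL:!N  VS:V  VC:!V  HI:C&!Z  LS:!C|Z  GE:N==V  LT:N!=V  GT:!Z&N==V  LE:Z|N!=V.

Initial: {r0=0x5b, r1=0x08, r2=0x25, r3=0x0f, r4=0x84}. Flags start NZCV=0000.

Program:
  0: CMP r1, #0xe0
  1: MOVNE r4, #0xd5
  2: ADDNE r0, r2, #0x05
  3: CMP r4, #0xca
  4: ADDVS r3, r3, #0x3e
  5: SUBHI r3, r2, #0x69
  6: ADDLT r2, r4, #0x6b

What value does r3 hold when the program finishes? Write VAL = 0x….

VAL = 0xbc

0: ✓ CMP  NZCV=0000
1: ✓ MOVNE  r4←0xd5
2: ✓ ADDNE  r0←0x2a
3: ✓ CMP  NZCV=0010
4: · ADDVS
5: ✓ SUBHI  r3←0xbc
6: · ADDLT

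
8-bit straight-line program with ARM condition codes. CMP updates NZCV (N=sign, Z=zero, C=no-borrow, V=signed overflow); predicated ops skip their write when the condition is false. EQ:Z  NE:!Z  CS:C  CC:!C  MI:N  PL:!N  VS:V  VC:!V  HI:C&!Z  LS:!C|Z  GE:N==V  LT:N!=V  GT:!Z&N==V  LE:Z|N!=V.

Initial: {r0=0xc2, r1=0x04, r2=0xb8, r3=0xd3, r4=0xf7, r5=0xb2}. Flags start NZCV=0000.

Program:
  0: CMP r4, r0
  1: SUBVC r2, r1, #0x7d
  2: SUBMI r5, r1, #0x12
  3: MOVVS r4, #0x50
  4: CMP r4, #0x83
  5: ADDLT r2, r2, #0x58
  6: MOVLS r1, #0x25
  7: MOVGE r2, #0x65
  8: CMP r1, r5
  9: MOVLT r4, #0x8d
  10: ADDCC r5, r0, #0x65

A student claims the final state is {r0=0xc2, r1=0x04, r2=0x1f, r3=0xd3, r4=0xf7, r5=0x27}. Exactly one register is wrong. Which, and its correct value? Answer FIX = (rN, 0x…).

FIX = (r2, 0x65)

0: ✓ CMP  NZCV=0010
1: ✓ SUBVC  r2←0x87
2: · SUBMI
3: · MOVVS
4: ✓ CMP  NZCV=0010
5: · ADDLT
6: · MOVLS
7: ✓ MOVGE  r2←0x65
8: ✓ CMP  NZCV=0000
9: · MOVLT
10: ✓ ADDCC  r5←0x27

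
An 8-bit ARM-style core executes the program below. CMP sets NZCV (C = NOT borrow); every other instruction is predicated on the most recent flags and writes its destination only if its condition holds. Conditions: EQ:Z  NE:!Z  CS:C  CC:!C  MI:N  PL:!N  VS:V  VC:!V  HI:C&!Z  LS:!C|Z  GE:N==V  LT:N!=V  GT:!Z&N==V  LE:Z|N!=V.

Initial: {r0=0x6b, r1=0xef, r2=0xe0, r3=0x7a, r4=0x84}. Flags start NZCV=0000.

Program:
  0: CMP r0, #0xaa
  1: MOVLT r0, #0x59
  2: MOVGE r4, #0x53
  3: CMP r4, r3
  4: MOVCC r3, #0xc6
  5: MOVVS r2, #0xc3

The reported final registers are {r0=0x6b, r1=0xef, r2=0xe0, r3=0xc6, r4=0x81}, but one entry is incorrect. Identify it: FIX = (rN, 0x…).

FIX = (r4, 0x53)

[0] flags=1001 → (cmp)
[1] flags=1001 LT?F → skip
[2] flags=1001 GE?T → r4=0x53
[3] flags=1000 → (cmp)
[4] flags=1000 CC?T → r3=0xc6
[5] flags=1000 VS?F → skip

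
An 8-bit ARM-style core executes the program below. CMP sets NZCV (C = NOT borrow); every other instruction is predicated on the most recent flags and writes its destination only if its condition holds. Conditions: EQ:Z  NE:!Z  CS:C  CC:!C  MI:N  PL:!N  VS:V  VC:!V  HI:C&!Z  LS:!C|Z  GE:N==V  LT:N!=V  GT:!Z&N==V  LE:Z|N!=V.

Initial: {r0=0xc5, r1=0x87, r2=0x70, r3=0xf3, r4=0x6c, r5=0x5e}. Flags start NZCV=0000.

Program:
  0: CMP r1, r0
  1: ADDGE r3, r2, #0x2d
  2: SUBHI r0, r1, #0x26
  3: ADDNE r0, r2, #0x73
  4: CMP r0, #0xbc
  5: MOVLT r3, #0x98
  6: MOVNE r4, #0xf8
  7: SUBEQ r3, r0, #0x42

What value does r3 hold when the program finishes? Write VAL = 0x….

[0] flags=1000 → (cmp)
[1] flags=1000 GE?F → skip
[2] flags=1000 HI?F → skip
[3] flags=1000 NE?T → r0=0xe3
[4] flags=0010 → (cmp)
[5] flags=0010 LT?F → skip
[6] flags=0010 NE?T → r4=0xf8
[7] flags=0010 EQ?F → skip

VAL = 0xf3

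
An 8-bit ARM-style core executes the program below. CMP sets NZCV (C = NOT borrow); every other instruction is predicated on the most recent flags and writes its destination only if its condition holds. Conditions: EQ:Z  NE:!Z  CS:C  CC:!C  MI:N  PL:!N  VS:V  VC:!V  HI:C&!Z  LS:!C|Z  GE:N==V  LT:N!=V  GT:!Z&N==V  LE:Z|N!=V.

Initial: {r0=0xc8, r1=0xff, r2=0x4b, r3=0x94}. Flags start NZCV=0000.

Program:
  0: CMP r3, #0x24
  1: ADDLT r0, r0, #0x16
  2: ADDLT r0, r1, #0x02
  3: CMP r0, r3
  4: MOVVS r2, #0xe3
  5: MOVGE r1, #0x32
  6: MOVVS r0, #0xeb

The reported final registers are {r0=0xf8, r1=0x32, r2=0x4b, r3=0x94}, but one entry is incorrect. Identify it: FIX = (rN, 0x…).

[0] flags=0011 → (cmp)
[1] flags=0011 LT?T → r0=0xde
[2] flags=0011 LT?T → r0=0x01
[3] flags=0000 → (cmp)
[4] flags=0000 VS?F → skip
[5] flags=0000 GE?T → r1=0x32
[6] flags=0000 VS?F → skip

FIX = (r0, 0x01)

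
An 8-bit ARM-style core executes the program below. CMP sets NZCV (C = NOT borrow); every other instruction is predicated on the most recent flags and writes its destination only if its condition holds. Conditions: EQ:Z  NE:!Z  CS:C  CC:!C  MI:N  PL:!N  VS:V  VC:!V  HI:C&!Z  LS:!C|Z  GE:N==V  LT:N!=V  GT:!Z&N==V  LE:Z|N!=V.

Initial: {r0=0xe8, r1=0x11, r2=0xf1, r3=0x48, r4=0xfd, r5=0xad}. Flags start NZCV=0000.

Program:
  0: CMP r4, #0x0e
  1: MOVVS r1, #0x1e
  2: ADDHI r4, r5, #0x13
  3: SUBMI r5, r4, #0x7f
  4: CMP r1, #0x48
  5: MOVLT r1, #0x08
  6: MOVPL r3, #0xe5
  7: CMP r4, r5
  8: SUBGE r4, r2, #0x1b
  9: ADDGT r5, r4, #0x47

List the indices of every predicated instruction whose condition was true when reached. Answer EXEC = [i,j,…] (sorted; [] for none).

[0] flags=1010 → (cmp)
[1] flags=1010 VS?F → skip
[2] flags=1010 HI?T → r4=0xc0
[3] flags=1010 MI?T → r5=0x41
[4] flags=1000 → (cmp)
[5] flags=1000 LT?T → r1=0x08
[6] flags=1000 PL?F → skip
[7] flags=0011 → (cmp)
[8] flags=0011 GE?F → skip
[9] flags=0011 GT?F → skip

EXEC = [2,3,5]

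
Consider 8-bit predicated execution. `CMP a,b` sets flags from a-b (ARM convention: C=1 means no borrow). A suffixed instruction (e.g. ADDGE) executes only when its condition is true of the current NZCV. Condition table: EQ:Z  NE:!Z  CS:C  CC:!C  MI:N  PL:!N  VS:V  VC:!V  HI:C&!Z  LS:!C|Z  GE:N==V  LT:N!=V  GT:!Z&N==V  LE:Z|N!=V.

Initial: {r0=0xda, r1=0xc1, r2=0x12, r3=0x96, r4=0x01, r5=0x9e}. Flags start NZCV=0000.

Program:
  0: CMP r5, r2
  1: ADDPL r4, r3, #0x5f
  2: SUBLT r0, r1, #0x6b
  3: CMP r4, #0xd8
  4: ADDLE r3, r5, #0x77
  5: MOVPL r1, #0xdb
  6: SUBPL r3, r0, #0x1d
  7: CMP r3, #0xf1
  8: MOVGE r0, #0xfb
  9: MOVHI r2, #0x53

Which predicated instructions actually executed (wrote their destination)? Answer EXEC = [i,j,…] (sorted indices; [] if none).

EXEC = [2,5,6,8]

[0] flags=1010 → (cmp)
[1] flags=1010 PL?F → skip
[2] flags=1010 LT?T → r0=0x56
[3] flags=0000 → (cmp)
[4] flags=0000 LE?F → skip
[5] flags=0000 PL?T → r1=0xdb
[6] flags=0000 PL?T → r3=0x39
[7] flags=0000 → (cmp)
[8] flags=0000 GE?T → r0=0xfb
[9] flags=0000 HI?F → skip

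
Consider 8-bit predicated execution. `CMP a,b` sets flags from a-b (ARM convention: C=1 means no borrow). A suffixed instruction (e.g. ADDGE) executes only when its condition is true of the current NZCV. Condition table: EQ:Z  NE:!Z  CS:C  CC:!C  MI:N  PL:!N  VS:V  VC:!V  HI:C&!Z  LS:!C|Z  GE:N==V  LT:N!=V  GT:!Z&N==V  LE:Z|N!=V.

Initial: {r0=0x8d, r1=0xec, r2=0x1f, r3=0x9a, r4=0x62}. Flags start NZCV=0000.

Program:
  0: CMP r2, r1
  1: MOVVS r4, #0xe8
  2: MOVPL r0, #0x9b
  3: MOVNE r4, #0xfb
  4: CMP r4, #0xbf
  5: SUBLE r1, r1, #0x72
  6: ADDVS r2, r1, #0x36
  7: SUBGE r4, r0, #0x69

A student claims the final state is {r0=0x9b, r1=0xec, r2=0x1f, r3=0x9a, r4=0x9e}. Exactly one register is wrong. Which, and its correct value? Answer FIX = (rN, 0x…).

0: ✓ CMP  NZCV=0000
1: · MOVVS
2: ✓ MOVPL  r0←0x9b
3: ✓ MOVNE  r4←0xfb
4: ✓ CMP  NZCV=0010
5: · SUBLE
6: · ADDVS
7: ✓ SUBGE  r4←0x32

FIX = (r4, 0x32)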